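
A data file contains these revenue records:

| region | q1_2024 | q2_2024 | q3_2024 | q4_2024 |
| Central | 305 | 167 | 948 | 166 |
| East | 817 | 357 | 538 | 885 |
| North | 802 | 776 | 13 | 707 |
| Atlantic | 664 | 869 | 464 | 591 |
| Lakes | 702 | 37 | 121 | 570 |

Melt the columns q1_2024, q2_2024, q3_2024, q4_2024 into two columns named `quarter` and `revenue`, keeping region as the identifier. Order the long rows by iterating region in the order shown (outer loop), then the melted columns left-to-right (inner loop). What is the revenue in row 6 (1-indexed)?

357

20 rows total (5 × 4). Row 6: index ⌊(6-1)/4⌋ = 1 into region → East; (6-1) mod 4 = 1 into the melted columns → q2_2024.
So row 6 is (East, q2_2024, 357); revenue = 357.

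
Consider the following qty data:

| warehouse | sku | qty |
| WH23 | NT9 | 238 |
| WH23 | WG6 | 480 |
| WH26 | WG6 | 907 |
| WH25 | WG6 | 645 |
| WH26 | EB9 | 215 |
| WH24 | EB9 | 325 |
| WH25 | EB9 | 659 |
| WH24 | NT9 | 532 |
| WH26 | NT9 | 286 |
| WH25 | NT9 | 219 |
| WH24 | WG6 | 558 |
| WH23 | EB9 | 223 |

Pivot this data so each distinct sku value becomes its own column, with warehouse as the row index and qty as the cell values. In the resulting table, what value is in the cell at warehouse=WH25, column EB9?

659

Wide layout: rows indexed by warehouse, columns are the 3 distinct sku values (NT9, WG6, EB9).
Cell (warehouse=WH25, sku=EB9) draws from the long row where warehouse=WH25 and sku=EB9, which has qty=659.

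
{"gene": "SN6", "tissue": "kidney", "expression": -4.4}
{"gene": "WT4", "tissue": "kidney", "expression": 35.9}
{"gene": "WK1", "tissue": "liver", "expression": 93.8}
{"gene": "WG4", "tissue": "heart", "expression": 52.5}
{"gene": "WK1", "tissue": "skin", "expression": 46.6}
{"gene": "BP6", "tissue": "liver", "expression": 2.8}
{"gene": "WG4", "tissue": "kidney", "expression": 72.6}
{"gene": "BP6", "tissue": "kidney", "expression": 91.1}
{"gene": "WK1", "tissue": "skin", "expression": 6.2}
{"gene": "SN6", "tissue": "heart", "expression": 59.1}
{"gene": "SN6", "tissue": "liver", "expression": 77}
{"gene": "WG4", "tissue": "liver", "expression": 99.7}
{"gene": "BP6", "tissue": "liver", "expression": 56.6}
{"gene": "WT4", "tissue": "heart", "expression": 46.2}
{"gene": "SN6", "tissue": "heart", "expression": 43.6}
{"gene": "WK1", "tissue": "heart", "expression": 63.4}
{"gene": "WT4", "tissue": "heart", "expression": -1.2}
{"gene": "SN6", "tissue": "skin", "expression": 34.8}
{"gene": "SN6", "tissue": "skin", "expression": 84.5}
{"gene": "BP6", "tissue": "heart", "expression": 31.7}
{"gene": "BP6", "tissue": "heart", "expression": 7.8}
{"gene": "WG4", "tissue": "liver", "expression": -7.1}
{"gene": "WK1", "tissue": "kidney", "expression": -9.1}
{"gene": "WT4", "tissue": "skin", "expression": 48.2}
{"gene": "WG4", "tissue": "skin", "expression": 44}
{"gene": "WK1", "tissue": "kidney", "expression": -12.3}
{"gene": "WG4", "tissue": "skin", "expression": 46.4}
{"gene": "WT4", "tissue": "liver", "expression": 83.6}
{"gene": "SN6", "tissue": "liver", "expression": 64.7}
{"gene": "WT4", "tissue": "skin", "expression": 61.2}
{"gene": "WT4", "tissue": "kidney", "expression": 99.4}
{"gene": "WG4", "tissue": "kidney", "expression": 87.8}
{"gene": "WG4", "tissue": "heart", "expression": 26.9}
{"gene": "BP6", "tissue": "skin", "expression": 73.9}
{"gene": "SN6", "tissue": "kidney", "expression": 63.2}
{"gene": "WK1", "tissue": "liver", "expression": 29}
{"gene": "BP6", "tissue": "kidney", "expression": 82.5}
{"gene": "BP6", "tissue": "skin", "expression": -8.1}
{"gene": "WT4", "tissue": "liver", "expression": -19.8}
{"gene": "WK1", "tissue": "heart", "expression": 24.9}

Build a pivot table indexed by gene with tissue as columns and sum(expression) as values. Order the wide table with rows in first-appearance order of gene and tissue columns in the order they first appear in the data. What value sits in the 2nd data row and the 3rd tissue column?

45

With rows in first-appearance order of gene, row 2 is gene=WT4. tissue columns in first-appearance order: kidney, liver, heart, skin; column 3 is heart.
Long rows with gene=WT4, tissue=heart: 46.2 + -1.2 = 45.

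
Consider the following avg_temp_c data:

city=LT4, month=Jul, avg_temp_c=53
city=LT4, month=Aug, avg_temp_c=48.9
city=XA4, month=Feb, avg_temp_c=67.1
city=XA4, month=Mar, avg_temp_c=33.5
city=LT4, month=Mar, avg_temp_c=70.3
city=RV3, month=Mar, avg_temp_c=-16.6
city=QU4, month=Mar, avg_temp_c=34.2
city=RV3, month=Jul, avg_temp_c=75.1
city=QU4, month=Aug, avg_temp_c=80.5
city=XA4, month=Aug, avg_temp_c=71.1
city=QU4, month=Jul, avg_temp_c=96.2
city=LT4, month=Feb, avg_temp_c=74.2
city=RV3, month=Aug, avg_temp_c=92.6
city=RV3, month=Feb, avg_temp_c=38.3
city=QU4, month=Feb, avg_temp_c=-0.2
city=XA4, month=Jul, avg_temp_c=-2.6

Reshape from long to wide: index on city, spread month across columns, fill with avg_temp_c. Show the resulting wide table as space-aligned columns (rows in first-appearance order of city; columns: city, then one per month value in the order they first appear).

Columns: city plus the 4 distinct month values (Jul, Aug, Feb, Mar).
For example, row LT4 column Jul takes avg_temp_c=53 from the long row (LT4, Jul).

city  Jul   Aug   Feb   Mar  
LT4   53    48.9  74.2  70.3 
XA4   -2.6  71.1  67.1  33.5 
RV3   75.1  92.6  38.3  -16.6
QU4   96.2  80.5  -0.2  34.2 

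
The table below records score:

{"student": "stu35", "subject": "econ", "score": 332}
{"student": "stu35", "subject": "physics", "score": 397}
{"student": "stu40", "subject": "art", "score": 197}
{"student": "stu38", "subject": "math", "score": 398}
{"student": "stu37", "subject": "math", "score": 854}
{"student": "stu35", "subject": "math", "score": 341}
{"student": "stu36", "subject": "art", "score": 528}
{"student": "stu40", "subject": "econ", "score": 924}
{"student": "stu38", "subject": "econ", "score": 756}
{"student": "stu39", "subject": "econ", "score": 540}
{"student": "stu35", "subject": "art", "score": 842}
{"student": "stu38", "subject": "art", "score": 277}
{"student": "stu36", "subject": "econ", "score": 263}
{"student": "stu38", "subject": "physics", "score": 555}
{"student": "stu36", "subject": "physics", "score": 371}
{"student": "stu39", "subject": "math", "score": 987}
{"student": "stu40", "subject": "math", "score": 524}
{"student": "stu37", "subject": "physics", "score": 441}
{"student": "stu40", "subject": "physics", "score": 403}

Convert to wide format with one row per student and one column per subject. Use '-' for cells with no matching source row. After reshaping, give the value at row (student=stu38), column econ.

756

The long row with student=stu38, subject=econ has score=756.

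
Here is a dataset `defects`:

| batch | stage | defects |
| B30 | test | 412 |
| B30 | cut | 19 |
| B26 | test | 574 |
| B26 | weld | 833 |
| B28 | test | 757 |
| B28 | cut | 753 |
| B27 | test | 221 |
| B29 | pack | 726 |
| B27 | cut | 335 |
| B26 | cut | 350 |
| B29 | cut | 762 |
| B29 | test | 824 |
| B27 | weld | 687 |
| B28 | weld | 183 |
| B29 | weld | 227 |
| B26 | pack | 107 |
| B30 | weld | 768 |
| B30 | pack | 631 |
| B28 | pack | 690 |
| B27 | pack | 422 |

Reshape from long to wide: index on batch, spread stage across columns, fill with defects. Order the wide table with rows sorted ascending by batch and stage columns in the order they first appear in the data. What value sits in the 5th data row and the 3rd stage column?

768

With rows sorted ascending by batch, row 5 is batch=B30. stage columns in first-appearance order: test, cut, weld, pack; column 3 is weld.
Long rows with batch=B30, stage=weld: defects = 768.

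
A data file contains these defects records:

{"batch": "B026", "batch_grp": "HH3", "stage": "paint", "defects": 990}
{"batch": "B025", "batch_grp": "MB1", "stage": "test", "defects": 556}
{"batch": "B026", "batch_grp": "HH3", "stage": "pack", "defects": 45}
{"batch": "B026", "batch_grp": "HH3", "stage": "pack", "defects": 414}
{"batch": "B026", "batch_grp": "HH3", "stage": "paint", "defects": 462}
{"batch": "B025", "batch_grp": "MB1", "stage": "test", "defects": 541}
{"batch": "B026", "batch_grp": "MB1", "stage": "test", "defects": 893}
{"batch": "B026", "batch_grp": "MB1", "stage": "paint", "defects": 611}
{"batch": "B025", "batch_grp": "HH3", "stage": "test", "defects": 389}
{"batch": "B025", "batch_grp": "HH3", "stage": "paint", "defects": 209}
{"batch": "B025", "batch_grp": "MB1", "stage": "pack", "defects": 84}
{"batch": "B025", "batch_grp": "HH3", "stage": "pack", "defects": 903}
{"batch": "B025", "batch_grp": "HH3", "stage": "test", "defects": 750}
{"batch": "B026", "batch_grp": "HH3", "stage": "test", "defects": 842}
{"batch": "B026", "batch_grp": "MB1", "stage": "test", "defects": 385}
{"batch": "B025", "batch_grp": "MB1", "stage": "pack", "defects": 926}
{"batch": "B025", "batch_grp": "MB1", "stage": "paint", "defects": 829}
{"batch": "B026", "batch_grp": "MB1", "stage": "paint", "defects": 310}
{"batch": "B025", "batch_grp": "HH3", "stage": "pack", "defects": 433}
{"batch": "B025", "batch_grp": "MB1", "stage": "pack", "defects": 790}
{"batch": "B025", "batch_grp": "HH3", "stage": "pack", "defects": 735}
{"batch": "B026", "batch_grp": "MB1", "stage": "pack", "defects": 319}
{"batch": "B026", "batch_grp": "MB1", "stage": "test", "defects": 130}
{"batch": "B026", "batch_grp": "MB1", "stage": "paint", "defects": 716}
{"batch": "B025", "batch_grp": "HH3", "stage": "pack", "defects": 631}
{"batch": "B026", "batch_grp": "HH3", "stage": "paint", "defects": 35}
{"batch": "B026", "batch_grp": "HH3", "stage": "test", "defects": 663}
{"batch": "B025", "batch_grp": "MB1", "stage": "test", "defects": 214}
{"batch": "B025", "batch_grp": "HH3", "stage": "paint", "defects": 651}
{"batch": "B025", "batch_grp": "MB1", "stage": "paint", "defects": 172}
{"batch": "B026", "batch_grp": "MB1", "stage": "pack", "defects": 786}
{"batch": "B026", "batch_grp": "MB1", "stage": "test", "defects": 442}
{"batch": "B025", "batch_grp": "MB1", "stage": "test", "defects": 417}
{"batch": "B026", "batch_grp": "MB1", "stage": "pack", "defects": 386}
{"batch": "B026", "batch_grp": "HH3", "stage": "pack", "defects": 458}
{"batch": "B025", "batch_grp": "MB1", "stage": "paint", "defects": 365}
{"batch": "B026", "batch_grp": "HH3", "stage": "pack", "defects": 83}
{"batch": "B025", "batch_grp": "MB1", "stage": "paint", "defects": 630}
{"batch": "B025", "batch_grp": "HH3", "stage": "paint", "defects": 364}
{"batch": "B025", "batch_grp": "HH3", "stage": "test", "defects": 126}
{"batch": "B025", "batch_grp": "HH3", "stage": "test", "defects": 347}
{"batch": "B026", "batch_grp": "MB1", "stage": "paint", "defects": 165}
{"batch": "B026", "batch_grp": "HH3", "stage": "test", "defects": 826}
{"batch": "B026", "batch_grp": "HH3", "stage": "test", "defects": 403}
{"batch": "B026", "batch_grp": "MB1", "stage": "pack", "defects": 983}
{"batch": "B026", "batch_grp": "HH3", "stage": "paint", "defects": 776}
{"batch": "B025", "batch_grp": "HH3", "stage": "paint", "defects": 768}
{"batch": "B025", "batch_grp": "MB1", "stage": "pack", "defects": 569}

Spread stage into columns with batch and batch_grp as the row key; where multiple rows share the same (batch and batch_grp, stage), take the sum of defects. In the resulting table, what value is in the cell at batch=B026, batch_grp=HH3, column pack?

Rows with batch=B026, batch_grp=HH3 and stage=pack: defects values are 45, 414, 458, 83.
45 + 414 + 458 + 83 = 1000.

1000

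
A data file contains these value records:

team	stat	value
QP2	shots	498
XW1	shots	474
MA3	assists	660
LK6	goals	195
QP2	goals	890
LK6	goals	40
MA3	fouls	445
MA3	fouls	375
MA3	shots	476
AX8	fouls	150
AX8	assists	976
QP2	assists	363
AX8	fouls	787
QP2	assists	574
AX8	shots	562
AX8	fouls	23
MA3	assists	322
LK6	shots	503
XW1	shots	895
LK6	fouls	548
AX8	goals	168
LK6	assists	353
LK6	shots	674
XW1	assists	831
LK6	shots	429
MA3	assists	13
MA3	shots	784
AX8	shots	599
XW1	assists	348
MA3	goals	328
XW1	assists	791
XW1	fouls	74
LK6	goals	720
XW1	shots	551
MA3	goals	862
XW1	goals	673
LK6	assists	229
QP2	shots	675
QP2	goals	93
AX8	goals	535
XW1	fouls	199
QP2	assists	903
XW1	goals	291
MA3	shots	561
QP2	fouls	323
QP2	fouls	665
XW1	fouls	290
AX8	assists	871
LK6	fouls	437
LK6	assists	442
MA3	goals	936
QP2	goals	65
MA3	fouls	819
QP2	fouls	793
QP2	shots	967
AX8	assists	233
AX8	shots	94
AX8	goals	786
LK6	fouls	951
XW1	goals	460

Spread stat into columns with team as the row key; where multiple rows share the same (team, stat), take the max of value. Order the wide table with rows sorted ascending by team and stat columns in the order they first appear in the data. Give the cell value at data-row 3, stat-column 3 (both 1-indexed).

936

With rows sorted ascending by team, row 3 is team=MA3. stat columns in first-appearance order: shots, assists, goals, fouls; column 3 is goals.
Long rows with team=MA3, stat=goals: max(328, 862, 936) = 936.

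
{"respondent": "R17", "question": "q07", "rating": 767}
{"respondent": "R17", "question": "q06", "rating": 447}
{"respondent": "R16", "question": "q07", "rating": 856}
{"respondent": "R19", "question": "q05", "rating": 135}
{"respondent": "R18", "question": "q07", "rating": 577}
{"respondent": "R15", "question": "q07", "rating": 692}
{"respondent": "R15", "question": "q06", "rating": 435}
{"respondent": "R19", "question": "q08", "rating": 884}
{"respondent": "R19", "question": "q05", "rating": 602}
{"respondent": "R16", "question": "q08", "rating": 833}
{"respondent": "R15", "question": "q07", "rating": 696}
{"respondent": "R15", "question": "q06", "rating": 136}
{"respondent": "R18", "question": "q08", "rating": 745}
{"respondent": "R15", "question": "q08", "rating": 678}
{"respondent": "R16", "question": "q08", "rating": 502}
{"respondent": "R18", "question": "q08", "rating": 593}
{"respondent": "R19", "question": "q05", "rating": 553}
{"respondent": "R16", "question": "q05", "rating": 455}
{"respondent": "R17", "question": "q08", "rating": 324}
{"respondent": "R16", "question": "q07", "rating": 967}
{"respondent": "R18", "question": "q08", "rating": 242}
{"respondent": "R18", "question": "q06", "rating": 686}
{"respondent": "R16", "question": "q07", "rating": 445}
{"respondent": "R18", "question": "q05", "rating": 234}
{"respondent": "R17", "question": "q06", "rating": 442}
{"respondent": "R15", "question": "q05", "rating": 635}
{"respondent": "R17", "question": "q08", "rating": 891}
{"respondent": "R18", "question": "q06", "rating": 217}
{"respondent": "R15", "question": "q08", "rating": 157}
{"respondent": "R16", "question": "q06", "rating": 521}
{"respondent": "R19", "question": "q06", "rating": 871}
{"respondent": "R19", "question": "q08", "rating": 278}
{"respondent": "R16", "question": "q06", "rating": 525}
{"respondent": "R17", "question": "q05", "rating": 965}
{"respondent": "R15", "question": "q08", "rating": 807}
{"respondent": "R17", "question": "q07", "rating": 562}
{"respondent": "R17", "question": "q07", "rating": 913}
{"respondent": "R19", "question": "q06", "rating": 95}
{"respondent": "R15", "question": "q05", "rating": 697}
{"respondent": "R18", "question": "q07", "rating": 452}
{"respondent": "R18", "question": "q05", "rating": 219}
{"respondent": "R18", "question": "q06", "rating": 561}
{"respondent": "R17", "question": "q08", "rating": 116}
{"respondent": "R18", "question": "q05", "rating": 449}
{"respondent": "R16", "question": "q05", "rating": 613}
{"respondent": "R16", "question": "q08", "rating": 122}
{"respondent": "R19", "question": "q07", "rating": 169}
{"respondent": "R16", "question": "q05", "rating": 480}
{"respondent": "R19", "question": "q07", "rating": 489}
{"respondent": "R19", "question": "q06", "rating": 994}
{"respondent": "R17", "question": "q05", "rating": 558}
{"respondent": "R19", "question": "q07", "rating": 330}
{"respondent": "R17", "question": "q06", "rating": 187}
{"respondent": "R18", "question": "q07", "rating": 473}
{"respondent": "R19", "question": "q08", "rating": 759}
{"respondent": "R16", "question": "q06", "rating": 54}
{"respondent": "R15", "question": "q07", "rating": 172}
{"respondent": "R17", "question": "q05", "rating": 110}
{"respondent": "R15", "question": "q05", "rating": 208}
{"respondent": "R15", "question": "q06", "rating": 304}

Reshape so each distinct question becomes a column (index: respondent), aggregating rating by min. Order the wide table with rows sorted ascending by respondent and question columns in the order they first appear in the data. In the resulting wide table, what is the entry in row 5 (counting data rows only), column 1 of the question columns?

With rows sorted ascending by respondent, row 5 is respondent=R19. question columns in first-appearance order: q07, q06, q05, q08; column 1 is q07.
Long rows with respondent=R19, question=q07: min(169, 489, 330) = 169.

169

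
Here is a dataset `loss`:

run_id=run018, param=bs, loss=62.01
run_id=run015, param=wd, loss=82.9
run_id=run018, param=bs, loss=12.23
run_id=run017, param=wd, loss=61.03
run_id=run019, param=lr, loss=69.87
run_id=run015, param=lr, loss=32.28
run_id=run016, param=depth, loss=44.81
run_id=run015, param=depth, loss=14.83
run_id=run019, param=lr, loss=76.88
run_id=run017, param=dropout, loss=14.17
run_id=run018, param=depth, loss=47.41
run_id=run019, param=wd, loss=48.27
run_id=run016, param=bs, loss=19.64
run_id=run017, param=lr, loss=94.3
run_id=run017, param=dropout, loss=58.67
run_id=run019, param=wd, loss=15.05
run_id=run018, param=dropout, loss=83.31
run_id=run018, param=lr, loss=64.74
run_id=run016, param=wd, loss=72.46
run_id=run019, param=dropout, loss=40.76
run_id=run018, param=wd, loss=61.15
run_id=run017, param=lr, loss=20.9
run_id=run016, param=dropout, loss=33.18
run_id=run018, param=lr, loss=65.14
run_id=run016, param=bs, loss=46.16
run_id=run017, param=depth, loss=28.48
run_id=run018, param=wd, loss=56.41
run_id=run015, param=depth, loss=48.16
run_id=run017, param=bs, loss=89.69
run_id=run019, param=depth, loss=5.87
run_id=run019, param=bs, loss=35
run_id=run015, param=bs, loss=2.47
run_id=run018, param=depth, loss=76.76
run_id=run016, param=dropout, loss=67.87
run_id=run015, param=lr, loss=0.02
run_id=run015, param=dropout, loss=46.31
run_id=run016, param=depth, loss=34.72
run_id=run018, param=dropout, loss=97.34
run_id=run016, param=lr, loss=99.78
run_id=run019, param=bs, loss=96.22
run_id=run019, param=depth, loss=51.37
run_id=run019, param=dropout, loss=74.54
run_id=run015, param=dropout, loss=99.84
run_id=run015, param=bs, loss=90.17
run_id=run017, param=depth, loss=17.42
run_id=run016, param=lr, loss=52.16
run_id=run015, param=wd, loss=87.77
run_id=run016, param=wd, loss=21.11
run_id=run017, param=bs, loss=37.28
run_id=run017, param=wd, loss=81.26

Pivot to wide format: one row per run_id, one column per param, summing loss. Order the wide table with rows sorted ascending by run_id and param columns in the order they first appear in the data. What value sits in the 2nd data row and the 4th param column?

79.53

With rows sorted ascending by run_id, row 2 is run_id=run016. param columns in first-appearance order: bs, wd, lr, depth, dropout; column 4 is depth.
Long rows with run_id=run016, param=depth: 44.81 + 34.72 = 79.53.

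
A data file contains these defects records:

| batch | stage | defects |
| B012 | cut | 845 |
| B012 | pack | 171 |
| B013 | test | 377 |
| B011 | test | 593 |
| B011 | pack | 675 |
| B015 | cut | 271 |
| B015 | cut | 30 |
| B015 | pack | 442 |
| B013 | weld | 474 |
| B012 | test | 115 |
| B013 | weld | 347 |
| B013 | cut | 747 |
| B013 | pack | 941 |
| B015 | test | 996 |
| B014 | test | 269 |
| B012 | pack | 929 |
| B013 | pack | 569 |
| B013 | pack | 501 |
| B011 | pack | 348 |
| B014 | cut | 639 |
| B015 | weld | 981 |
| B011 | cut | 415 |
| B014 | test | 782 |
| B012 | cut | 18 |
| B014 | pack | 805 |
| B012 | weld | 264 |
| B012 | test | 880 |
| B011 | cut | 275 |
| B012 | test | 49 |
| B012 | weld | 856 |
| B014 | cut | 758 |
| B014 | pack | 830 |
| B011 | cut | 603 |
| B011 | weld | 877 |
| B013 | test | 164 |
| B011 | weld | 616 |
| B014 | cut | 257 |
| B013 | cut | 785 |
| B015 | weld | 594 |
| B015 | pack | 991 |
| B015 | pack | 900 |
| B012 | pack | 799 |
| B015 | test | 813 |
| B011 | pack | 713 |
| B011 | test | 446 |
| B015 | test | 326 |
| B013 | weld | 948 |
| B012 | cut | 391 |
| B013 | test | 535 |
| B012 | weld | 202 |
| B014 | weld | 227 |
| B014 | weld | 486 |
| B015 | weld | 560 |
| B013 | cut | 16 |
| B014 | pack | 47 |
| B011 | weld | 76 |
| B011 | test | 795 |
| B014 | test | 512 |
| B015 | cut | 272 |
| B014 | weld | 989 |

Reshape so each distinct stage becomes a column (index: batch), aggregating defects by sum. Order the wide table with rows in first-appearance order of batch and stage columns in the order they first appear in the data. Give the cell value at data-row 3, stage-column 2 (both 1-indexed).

1736

With rows in first-appearance order of batch, row 3 is batch=B011. stage columns in first-appearance order: cut, pack, test, weld; column 2 is pack.
Long rows with batch=B011, stage=pack: 675 + 348 + 713 = 1736.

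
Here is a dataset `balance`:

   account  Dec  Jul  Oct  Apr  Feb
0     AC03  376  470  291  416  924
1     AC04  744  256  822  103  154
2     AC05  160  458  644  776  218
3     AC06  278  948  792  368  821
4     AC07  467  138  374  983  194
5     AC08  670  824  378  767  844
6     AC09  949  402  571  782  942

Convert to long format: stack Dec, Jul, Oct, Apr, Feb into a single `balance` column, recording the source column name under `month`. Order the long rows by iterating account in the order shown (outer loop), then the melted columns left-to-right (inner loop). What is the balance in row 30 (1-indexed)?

844

35 rows total (7 × 5). Row 30: index ⌊(30-1)/5⌋ = 5 into account → AC08; (30-1) mod 5 = 4 into the melted columns → Feb.
So row 30 is (AC08, Feb, 844); balance = 844.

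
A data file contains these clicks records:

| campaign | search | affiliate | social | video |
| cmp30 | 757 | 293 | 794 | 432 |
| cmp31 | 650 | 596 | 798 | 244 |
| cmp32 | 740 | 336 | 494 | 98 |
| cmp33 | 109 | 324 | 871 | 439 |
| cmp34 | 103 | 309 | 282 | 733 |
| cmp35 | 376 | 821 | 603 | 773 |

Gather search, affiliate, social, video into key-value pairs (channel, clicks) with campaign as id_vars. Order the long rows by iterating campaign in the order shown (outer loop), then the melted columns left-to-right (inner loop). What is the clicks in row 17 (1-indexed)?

24 rows total (6 × 4). Row 17: index ⌊(17-1)/4⌋ = 4 into campaign → cmp34; (17-1) mod 4 = 0 into the melted columns → search.
So row 17 is (cmp34, search, 103); clicks = 103.

103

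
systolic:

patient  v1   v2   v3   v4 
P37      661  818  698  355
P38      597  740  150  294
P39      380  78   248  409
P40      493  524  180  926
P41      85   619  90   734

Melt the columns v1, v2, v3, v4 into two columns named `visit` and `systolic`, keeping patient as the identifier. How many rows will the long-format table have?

5 patient values × 4 melted columns = 20 rows.

20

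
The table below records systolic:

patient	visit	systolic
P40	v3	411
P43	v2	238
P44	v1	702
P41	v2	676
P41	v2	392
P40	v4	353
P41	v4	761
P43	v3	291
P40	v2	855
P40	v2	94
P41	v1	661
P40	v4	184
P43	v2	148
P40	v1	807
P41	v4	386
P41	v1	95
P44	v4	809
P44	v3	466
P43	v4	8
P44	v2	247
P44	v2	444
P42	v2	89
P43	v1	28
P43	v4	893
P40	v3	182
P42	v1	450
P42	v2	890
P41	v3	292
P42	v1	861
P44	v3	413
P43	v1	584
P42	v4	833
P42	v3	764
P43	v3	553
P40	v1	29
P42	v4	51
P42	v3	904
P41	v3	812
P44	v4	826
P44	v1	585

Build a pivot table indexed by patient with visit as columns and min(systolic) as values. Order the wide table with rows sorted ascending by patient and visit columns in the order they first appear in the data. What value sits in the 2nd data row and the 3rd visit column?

With rows sorted ascending by patient, row 2 is patient=P41. visit columns in first-appearance order: v3, v2, v1, v4; column 3 is v1.
Long rows with patient=P41, visit=v1: min(661, 95) = 95.

95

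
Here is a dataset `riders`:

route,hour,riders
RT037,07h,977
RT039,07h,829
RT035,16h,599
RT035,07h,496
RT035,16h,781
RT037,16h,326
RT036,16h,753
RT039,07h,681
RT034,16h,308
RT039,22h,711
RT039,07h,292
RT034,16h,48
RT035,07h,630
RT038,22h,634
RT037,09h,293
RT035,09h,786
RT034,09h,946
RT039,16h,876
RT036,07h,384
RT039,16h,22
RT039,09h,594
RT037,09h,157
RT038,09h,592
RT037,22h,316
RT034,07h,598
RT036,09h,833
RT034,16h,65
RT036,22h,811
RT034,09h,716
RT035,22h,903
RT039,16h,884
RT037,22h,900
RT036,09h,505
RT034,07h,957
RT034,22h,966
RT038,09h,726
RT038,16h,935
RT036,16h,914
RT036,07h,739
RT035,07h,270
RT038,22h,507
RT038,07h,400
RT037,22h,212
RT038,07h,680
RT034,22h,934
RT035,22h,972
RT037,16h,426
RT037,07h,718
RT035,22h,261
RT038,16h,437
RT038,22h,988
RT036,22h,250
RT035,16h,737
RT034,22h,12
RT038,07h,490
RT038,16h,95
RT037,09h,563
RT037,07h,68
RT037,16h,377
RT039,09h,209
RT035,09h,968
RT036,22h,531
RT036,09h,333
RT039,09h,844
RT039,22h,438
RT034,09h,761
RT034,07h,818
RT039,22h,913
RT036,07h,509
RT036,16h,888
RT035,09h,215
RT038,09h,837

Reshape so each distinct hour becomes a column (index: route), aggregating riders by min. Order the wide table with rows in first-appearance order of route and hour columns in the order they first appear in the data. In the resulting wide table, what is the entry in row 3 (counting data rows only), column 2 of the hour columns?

599

With rows in first-appearance order of route, row 3 is route=RT035. hour columns in first-appearance order: 07h, 16h, 22h, 09h; column 2 is 16h.
Long rows with route=RT035, hour=16h: min(599, 781, 737) = 599.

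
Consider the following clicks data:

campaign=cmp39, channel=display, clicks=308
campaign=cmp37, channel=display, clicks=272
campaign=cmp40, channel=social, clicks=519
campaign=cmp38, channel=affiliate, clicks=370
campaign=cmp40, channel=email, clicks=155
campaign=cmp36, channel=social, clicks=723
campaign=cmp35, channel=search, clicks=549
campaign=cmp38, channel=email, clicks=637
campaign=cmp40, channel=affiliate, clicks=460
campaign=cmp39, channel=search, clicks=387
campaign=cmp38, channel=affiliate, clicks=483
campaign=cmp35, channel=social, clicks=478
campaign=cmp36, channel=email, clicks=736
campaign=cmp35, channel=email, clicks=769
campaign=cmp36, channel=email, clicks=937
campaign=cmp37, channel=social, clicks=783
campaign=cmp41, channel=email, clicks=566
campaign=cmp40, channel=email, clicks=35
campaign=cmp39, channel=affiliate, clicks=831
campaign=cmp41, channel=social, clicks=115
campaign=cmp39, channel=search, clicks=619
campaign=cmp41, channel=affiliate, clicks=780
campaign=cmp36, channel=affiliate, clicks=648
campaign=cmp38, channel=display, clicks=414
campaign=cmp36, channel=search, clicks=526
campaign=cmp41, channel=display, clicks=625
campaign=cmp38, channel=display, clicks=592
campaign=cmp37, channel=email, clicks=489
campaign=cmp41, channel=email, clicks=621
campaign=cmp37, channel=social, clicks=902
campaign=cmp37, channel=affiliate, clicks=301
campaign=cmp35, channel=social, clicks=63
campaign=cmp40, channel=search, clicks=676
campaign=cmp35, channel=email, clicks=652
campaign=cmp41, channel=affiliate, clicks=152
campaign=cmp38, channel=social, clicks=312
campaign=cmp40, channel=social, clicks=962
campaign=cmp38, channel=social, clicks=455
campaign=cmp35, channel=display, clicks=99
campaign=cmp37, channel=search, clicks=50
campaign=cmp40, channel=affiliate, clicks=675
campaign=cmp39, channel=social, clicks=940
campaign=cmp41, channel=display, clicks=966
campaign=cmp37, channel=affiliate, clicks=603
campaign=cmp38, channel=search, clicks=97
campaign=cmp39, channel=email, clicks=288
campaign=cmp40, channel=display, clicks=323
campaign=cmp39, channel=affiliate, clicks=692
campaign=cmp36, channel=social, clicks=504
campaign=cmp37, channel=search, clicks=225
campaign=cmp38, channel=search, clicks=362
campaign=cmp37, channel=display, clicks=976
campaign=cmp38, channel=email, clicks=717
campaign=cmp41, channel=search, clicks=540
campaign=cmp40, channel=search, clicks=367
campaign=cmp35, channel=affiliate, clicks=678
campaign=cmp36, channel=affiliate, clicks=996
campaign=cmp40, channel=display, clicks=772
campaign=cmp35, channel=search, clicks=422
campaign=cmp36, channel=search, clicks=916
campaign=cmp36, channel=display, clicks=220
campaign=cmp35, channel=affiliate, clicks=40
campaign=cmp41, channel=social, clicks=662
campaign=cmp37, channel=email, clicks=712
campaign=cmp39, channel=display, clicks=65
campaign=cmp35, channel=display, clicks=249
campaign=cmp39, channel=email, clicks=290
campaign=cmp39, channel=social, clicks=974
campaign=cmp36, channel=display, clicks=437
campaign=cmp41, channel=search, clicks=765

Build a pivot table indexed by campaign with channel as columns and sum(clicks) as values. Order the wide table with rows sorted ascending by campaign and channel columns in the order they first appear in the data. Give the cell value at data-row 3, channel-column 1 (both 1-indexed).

With rows sorted ascending by campaign, row 3 is campaign=cmp37. channel columns in first-appearance order: display, social, affiliate, email, search; column 1 is display.
Long rows with campaign=cmp37, channel=display: 272 + 976 = 1248.

1248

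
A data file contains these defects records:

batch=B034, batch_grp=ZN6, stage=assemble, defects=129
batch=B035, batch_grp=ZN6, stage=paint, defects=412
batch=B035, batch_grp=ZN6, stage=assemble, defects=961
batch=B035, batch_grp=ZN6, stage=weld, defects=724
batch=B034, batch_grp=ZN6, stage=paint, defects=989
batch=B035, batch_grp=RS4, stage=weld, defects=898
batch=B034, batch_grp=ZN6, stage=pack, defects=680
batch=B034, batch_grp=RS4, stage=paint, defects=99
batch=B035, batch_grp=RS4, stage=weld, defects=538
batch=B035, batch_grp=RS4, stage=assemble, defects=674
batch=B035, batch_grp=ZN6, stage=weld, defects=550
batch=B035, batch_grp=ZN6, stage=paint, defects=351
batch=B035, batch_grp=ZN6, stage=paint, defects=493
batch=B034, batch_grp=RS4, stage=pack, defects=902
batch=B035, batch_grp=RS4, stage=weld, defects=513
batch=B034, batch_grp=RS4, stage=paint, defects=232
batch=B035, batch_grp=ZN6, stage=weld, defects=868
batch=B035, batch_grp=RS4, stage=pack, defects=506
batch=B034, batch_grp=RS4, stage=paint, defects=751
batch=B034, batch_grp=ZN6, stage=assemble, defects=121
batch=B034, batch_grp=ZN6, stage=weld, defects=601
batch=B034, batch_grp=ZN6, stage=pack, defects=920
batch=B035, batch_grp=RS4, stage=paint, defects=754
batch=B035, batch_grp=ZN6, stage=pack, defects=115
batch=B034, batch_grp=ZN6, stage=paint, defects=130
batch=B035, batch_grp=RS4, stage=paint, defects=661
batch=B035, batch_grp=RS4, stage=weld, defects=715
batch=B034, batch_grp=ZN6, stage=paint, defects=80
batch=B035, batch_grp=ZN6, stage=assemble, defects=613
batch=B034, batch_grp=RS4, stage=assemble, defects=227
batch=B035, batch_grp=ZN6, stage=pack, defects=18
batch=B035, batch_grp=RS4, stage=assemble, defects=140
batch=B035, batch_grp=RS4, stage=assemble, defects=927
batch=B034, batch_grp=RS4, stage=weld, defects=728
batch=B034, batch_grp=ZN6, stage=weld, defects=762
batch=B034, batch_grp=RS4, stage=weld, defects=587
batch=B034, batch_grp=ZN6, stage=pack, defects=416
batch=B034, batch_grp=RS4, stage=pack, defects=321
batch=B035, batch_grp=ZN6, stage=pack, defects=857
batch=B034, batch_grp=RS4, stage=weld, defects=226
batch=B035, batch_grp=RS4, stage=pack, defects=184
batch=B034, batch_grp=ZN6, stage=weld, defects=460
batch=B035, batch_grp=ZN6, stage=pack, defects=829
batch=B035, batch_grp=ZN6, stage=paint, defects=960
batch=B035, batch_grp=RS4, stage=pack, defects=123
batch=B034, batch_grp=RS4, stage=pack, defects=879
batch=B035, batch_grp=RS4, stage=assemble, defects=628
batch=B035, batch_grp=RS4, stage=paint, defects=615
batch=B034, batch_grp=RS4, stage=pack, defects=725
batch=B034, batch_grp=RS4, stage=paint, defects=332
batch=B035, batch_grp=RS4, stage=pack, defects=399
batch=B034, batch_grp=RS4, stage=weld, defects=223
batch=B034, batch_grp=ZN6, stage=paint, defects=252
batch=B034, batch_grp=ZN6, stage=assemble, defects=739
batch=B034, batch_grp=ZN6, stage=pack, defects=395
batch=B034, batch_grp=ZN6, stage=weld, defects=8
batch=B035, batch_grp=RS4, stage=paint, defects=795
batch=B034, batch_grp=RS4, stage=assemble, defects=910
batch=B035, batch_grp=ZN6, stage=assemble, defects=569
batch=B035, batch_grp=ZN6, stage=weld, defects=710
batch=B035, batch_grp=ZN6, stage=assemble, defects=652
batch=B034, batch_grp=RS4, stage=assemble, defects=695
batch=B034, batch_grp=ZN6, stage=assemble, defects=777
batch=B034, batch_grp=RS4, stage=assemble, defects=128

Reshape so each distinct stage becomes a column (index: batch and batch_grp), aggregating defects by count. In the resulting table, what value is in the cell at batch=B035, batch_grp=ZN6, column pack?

4

Rows with batch=B035, batch_grp=ZN6 and stage=pack: defects values are 115, 18, 857, 829.
4 rows match — count = 4.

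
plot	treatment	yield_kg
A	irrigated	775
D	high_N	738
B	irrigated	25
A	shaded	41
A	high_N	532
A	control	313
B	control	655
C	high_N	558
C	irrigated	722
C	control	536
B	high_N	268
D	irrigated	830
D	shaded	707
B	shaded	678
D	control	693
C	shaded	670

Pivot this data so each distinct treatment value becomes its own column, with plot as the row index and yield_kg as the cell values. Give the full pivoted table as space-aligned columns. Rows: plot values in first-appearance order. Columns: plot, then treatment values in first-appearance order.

Columns: plot plus the 4 distinct treatment values (irrigated, high_N, shaded, control).
For example, row A column irrigated takes yield_kg=775 from the long row (A, irrigated).

plot  irrigated  high_N  shaded  control
A     775        532     41      313    
D     830        738     707     693    
B     25         268     678     655    
C     722        558     670     536    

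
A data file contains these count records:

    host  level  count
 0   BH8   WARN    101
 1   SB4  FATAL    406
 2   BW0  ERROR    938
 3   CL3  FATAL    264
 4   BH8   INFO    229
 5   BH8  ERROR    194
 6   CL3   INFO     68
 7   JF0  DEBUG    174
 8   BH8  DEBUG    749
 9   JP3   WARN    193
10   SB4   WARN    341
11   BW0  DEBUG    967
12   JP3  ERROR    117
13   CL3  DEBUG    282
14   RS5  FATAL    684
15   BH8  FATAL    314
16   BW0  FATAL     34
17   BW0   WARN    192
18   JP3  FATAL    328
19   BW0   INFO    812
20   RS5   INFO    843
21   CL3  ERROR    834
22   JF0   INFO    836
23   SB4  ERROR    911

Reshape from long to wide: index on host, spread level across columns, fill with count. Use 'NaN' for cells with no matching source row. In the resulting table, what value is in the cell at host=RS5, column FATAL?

The long row with host=RS5, level=FATAL has count=684.

684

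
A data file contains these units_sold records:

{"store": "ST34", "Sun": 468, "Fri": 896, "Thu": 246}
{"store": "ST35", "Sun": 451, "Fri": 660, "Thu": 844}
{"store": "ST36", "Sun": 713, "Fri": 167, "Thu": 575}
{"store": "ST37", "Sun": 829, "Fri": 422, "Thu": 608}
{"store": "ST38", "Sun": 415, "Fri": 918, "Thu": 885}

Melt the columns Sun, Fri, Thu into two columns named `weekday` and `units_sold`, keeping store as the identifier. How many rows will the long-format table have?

5 store values × 3 melted columns = 15 rows.

15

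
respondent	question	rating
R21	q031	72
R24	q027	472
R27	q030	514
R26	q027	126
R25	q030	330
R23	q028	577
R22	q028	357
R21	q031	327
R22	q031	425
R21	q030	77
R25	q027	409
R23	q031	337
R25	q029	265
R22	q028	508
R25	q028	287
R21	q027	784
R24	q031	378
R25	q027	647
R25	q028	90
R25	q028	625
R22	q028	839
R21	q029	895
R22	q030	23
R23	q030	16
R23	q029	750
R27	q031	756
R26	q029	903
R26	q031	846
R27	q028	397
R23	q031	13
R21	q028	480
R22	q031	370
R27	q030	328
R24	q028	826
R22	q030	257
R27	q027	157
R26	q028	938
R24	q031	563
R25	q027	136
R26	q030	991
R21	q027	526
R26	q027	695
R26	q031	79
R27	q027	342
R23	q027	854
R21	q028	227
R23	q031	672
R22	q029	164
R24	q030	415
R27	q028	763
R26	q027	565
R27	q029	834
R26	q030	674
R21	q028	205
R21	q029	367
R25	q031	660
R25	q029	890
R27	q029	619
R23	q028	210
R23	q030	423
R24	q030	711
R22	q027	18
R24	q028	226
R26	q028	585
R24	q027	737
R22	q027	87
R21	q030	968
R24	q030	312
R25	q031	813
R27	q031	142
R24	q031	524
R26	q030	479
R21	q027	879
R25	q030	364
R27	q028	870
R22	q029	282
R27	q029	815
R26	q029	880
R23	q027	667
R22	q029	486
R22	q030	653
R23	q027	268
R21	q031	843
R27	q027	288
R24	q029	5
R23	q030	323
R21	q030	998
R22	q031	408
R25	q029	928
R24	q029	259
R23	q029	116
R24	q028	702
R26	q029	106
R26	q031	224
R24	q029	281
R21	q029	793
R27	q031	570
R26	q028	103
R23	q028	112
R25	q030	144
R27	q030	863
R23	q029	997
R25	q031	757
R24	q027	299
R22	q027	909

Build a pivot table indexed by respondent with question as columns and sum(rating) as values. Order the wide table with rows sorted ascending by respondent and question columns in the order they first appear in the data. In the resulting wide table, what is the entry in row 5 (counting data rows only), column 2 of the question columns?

With rows sorted ascending by respondent, row 5 is respondent=R25. question columns in first-appearance order: q031, q027, q030, q028, q029; column 2 is q027.
Long rows with respondent=R25, question=q027: 409 + 647 + 136 = 1192.

1192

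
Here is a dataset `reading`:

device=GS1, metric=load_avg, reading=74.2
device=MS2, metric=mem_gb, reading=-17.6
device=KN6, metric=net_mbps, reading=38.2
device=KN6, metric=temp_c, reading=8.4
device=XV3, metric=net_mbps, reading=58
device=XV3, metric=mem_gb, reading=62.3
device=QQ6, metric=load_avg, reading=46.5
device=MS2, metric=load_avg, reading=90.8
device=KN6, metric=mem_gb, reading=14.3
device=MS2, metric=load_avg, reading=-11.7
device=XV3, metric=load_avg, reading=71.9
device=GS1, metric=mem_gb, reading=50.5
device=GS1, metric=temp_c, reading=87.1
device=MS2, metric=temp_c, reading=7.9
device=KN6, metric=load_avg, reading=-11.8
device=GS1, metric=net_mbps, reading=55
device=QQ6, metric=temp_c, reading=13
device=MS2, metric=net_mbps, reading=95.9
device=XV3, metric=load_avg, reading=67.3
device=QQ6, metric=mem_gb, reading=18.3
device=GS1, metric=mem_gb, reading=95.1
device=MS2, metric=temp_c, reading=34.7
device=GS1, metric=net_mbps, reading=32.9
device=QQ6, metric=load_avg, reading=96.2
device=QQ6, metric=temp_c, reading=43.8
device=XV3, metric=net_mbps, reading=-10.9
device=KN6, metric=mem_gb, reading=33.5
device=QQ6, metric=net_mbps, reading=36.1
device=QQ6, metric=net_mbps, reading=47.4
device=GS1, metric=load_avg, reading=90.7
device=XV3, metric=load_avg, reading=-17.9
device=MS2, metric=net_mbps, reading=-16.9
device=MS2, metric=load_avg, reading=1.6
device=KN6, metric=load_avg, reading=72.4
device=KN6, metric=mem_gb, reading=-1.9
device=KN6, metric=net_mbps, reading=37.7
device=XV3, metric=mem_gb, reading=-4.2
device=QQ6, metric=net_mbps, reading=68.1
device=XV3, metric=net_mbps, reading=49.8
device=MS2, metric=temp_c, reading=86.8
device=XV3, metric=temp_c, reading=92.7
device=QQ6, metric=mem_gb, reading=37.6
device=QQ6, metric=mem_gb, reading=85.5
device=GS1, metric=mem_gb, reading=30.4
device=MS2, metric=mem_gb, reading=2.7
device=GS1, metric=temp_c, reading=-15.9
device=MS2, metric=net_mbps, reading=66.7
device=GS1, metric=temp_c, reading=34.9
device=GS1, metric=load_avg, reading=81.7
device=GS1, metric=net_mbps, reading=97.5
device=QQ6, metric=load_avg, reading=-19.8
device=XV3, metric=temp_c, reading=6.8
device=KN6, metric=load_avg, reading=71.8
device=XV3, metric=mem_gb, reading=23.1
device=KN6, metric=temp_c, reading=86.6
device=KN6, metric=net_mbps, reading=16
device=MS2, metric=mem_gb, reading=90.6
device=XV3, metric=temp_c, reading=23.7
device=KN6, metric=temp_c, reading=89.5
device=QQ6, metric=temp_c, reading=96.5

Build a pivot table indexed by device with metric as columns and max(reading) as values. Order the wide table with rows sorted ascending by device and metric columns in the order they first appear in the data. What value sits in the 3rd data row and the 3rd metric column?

With rows sorted ascending by device, row 3 is device=MS2. metric columns in first-appearance order: load_avg, mem_gb, net_mbps, temp_c; column 3 is net_mbps.
Long rows with device=MS2, metric=net_mbps: max(95.9, -16.9, 66.7) = 95.9.

95.9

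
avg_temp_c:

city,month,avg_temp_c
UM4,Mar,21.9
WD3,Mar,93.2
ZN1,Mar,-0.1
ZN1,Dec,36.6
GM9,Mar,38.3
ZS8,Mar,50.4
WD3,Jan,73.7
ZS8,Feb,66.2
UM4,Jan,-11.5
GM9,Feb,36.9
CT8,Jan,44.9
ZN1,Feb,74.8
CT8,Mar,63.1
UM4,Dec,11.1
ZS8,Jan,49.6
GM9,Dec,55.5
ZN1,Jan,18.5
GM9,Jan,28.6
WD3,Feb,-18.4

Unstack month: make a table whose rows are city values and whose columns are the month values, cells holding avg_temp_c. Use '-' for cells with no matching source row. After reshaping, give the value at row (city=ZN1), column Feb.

The long row with city=ZN1, month=Feb has avg_temp_c=74.8.

74.8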